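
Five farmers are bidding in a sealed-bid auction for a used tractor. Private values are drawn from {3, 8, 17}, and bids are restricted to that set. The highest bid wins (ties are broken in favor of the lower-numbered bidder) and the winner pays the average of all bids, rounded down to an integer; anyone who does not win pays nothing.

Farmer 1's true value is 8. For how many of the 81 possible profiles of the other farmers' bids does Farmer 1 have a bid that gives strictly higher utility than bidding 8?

Others bid (3, 3, 3, 3): truth gives 4; bid 3 gives 5 > 4. Violating.
Others bid (3, 3, 3, 8): truth gives 3; no alternative beats it.
Others bid (3, 3, 3, 17): truth gives 0; no alternative beats it.
(Checking all 81 profiles: 1 has a profitable deviation, 80 do not.)

1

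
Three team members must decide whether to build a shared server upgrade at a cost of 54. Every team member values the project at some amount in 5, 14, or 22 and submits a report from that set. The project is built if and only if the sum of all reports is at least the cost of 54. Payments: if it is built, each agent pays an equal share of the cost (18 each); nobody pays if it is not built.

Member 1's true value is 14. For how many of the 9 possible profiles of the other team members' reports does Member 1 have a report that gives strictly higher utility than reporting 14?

Others report (22, 22): truth gives -4; report 5 gives 0 > -4. Violating.
Others report (5, 5): truth gives 0; no alternative beats it.
Others report (5, 14): truth gives 0; no alternative beats it.
(Checking all 9 profiles: 1 has a profitable deviation, 8 do not.)

1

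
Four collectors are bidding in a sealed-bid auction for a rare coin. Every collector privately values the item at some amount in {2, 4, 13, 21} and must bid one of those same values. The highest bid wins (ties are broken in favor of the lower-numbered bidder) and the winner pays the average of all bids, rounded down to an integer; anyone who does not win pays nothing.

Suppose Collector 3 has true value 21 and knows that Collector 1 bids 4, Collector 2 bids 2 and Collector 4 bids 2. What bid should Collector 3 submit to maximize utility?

13

Bid 2: loses, pays 0, utility 0.
Bid 4: loses, pays 0, utility 0.
Bid 13: wins, pays 5, utility 21 - 5 = 16.
Bid 21: wins, pays 7, utility 21 - 7 = 14.
The best choice is 13 with utility 16.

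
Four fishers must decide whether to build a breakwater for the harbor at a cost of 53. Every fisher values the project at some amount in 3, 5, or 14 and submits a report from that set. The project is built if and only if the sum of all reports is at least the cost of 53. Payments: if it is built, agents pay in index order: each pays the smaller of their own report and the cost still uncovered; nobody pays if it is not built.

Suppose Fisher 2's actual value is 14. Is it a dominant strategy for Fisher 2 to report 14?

Yes

Check each profile of the others' reports and compare truth against every alternative report.
Others report (3, 3, 3): truth gives 0, best alternative gives 0.
Others report (3, 3, 5): truth gives 0, best alternative gives 0.
Others report (3, 3, 14): truth gives 0, best alternative gives 0.
Others report (3, 5, 3): truth gives 0, best alternative gives 0.
Others report (3, 5, 5): truth gives 0, best alternative gives 0.
Others report (3, 5, 14): truth gives 0, best alternative gives 0.
(Remaining 21 profiles checked similarly; truth is weakly best in each.)
In every case the truthful report is at least as good as any alternative, so it is a dominant strategy.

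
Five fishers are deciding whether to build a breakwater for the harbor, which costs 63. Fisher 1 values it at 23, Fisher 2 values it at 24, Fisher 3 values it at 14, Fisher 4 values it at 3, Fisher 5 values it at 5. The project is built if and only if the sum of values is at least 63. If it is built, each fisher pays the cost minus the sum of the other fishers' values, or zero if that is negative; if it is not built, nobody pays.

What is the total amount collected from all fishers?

Total value 69 ≥ cost 63, so it is built.
Fisher 1: others sum to 46; max(0, 63 - 46) = 17.
Fisher 2: others sum to 45; max(0, 63 - 45) = 18.
Fisher 3: others sum to 55; max(0, 63 - 55) = 8.
Fisher 4: others sum to 66; max(0, 63 - 66) = 0.
Fisher 5: others sum to 64; max(0, 63 - 64) = 0.
Total collected = 17 + 18 + 8 + 0 + 0 = 43.

43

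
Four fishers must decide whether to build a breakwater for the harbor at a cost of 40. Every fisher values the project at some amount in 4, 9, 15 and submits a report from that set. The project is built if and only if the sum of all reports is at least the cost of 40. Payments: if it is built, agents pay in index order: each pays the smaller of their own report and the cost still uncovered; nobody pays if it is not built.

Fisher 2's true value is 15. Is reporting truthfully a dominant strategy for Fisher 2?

Consider the case where Fisher 1 reports 4, Fisher 3 reports 15 and Fisher 4 reports 15.
Truthful report 15: project built, pays 15, utility 15 - 15 = 0.
Report 9 instead: project built, pays 9, utility 15 - 9 = 6.
Since 6 > 0, reporting 9 is strictly better here, so truthful reporting is not dominant.

No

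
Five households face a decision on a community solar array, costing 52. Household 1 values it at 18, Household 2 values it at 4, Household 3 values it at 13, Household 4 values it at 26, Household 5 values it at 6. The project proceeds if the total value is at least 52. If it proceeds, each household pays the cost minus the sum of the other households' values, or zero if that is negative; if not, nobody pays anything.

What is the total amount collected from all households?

14

Total value 67 ≥ cost 52, so it is built.
Household 1: others sum to 49; max(0, 52 - 49) = 3.
Household 2: others sum to 63; max(0, 52 - 63) = 0.
Household 3: others sum to 54; max(0, 52 - 54) = 0.
Household 4: others sum to 41; max(0, 52 - 41) = 11.
Household 5: others sum to 61; max(0, 52 - 61) = 0.
Total collected = 3 + 0 + 0 + 11 + 0 = 14.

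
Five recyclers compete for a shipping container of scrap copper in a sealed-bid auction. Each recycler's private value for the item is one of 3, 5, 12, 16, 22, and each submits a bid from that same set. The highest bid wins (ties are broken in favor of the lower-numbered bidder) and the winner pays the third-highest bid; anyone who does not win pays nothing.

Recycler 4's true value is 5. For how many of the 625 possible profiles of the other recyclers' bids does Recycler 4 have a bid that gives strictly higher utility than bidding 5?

12

Others bid (3, 3, 3, 12): truth gives 0; bid 12 gives 2 > 0. Violating.
Others bid (3, 3, 3, 16): truth gives 0; bid 16 gives 2 > 0. Violating.
Others bid (3, 3, 3, 22): truth gives 0; bid 22 gives 2 > 0. Violating.
Others bid (3, 3, 5, 3): truth gives 0; bid 12 gives 2 > 0. Violating.
Others bid (3, 3, 3, 3): truth gives 2; no alternative beats it.
Others bid (3, 3, 3, 5): truth gives 2; no alternative beats it.
(Checking all 625 profiles: 12 have a profitable deviation, 613 do not.)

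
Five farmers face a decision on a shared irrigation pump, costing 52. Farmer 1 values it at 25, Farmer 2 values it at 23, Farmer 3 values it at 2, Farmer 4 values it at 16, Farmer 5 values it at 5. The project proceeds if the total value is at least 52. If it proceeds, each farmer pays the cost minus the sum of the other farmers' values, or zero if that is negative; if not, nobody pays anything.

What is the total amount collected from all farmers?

Total value 71 ≥ cost 52, so it is built.
Farmer 1: others sum to 46; max(0, 52 - 46) = 6.
Farmer 2: others sum to 48; max(0, 52 - 48) = 4.
Farmer 3: others sum to 69; max(0, 52 - 69) = 0.
Farmer 4: others sum to 55; max(0, 52 - 55) = 0.
Farmer 5: others sum to 66; max(0, 52 - 66) = 0.
Total collected = 6 + 4 + 0 + 0 + 0 = 10.

10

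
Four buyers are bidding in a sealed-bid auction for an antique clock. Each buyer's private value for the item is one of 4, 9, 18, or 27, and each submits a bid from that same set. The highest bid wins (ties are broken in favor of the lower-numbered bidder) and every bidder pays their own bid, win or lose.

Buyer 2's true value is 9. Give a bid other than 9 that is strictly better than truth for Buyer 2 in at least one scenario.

4

Suppose Buyer 1 bids 4, Buyer 3 bids 4 and Buyer 4 bids 18.
Bid 9: loses but pays 9, utility -9.
Bid 4: loses but pays 4, utility -4.
So bidding 4 beats truth here (-4 > -9).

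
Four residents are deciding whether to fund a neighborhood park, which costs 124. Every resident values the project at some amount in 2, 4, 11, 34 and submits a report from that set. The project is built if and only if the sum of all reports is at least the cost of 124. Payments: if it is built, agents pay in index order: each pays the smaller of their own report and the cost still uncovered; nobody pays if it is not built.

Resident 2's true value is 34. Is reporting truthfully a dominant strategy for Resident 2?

Yes

Check each profile of the others' reports and compare truth against every alternative report.
Others report (2, 2, 2): truth gives 0, best alternative gives 0.
Others report (2, 2, 4): truth gives 0, best alternative gives 0.
Others report (2, 2, 11): truth gives 0, best alternative gives 0.
Others report (2, 2, 34): truth gives 0, best alternative gives 0.
Others report (2, 4, 2): truth gives 0, best alternative gives 0.
Others report (2, 4, 4): truth gives 0, best alternative gives 0.
(Remaining 58 profiles checked similarly; truth is weakly best in each.)
In every case the truthful report is at least as good as any alternative, so it is a dominant strategy.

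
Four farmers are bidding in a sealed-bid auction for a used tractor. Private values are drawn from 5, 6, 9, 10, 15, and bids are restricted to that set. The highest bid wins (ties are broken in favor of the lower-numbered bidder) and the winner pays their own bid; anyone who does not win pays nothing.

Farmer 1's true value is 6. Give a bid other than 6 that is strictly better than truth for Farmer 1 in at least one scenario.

5

Suppose Farmer 2 bids 5, Farmer 3 bids 5 and Farmer 4 bids 5.
Bid 6: wins, pays 6, utility 6 - 6 = 0.
Bid 5: wins, pays 5, utility 6 - 5 = 1.
So bidding 5 beats truth here (1 > 0).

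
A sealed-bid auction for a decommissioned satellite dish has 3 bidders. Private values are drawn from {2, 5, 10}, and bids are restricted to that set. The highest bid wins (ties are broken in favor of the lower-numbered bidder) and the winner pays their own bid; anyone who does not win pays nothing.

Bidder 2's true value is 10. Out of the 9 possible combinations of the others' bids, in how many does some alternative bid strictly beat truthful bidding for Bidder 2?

Others bid (2, 2): truth gives 0; bid 5 gives 5 > 0. Violating.
Others bid (2, 5): truth gives 0; bid 5 gives 5 > 0. Violating.
Others bid (2, 10): truth gives 0; no alternative beats it.
Others bid (5, 2): truth gives 0; no alternative beats it.
(Checking all 9 profiles: 2 have a profitable deviation, 7 do not.)

2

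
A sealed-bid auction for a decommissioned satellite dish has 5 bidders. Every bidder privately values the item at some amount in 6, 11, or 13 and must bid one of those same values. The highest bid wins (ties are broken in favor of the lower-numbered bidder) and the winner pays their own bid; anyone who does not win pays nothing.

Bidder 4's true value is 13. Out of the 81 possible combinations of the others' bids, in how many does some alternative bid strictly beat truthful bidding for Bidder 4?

2

Others bid (6, 6, 6, 6): truth gives 0; bid 11 gives 2 > 0. Violating.
Others bid (6, 6, 6, 11): truth gives 0; bid 11 gives 2 > 0. Violating.
Others bid (6, 6, 6, 13): truth gives 0; no alternative beats it.
Others bid (6, 6, 11, 6): truth gives 0; no alternative beats it.
(Checking all 81 profiles: 2 have a profitable deviation, 79 do not.)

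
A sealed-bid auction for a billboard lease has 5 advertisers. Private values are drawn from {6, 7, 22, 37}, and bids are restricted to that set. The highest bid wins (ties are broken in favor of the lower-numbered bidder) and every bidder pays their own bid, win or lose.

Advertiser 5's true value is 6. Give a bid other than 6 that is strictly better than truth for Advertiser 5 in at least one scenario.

Suppose Advertiser 1 bids 6, Advertiser 2 bids 6, Advertiser 3 bids 6 and Advertiser 4 bids 6.
Bid 6: loses but pays 6, utility -6.
Bid 7: wins, pays 7, utility 6 - 7 = -1.
So bidding 7 beats truth here (-1 > -6).

7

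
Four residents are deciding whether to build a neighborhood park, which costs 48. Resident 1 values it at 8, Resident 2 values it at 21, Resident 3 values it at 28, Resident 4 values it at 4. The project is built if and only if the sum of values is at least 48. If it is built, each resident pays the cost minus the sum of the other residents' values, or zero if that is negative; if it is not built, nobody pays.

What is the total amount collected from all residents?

Total value 61 ≥ cost 48, so it is built.
Resident 1: others sum to 53; max(0, 48 - 53) = 0.
Resident 2: others sum to 40; max(0, 48 - 40) = 8.
Resident 3: others sum to 33; max(0, 48 - 33) = 15.
Resident 4: others sum to 57; max(0, 48 - 57) = 0.
Total collected = 0 + 8 + 15 + 0 = 23.

23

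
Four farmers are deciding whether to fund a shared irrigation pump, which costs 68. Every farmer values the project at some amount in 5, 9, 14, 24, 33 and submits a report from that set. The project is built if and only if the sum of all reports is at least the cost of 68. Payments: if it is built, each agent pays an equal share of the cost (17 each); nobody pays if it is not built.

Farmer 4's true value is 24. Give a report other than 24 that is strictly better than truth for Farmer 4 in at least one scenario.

Suppose Farmer 1 reports 5, Farmer 2 reports 5 and Farmer 3 reports 33.
Report 24: project not built, utility 0.
Report 33: project built, pays 17, utility 24 - 17 = 7.
So reporting 33 beats truth here (7 > 0).

33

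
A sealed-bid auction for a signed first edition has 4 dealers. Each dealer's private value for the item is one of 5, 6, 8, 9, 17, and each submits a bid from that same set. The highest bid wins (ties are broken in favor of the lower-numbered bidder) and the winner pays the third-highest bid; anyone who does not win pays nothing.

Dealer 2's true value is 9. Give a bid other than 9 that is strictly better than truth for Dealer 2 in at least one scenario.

Suppose Dealer 1 bids 5, Dealer 3 bids 5 and Dealer 4 bids 17.
Bid 9: loses, pays 0, utility 0.
Bid 17: wins, pays 5, utility 9 - 5 = 4.
So bidding 17 beats truth here (4 > 0).

17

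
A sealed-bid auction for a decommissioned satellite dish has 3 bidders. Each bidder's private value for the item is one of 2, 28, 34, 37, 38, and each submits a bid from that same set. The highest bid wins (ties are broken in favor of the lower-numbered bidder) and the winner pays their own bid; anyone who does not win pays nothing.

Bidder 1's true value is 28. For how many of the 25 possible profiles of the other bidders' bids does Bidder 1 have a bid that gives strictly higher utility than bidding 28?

Others bid (2, 2): truth gives 0; bid 2 gives 26 > 0. Violating.
Others bid (2, 28): truth gives 0; no alternative beats it.
Others bid (2, 34): truth gives 0; no alternative beats it.
(Checking all 25 profiles: 1 has a profitable deviation, 24 do not.)

1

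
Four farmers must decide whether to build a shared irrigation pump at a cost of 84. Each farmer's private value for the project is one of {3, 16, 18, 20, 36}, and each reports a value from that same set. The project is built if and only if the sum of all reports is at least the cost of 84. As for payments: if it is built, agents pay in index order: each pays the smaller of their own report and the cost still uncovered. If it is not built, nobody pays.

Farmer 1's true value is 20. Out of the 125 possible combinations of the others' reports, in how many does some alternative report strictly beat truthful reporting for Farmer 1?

Others report (3, 36, 36): truth gives 0; report 16 gives 4 > 0. Violating.
Others report (16, 16, 36): truth gives 0; report 16 gives 4 > 0. Violating.
Others report (16, 18, 36): truth gives 0; report 16 gives 4 > 0. Violating.
Others report (16, 20, 36): truth gives 0; report 16 gives 4 > 0. Violating.
Others report (3, 3, 3): truth gives 0; no alternative beats it.
Others report (3, 3, 16): truth gives 0; no alternative beats it.
(Checking all 125 profiles: 40 have a profitable deviation, 85 do not.)

40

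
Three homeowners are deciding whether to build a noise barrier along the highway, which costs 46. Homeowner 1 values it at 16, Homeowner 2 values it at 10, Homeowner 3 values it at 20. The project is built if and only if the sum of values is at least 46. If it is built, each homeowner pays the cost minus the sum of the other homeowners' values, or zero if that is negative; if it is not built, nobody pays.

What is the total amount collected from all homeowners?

Total value 46 ≥ cost 46, so it is built.
Homeowner 1: others sum to 30; max(0, 46 - 30) = 16.
Homeowner 2: others sum to 36; max(0, 46 - 36) = 10.
Homeowner 3: others sum to 26; max(0, 46 - 26) = 20.
Total collected = 16 + 10 + 20 = 46.

46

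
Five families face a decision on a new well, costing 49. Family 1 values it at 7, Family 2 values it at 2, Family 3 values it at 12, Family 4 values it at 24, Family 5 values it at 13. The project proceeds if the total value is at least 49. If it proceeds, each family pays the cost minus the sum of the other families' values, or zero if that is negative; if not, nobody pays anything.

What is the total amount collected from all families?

Total value 58 ≥ cost 49, so it is built.
Family 1: others sum to 51; max(0, 49 - 51) = 0.
Family 2: others sum to 56; max(0, 49 - 56) = 0.
Family 3: others sum to 46; max(0, 49 - 46) = 3.
Family 4: others sum to 34; max(0, 49 - 34) = 15.
Family 5: others sum to 45; max(0, 49 - 45) = 4.
Total collected = 0 + 0 + 3 + 15 + 4 = 22.

22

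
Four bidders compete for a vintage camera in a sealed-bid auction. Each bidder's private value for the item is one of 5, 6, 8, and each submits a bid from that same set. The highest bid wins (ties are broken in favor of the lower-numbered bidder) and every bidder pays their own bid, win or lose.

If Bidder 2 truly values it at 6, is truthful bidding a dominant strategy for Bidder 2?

No

Consider the case where Bidder 1 bids 5, Bidder 3 bids 5 and Bidder 4 bids 8.
Truthful bid 6: loses but pays 6, utility -6.
Bid 5 instead: loses but pays 5, utility -5.
Since -5 > -6, bidding 5 is strictly better here, so truthful bidding is not dominant.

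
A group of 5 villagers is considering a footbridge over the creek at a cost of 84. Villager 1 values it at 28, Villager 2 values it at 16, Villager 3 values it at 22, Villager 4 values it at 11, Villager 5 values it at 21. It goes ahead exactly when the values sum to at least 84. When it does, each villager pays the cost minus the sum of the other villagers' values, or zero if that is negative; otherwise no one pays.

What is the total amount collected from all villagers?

Total value 98 ≥ cost 84, so it is built.
Villager 1: others sum to 70; max(0, 84 - 70) = 14.
Villager 2: others sum to 82; max(0, 84 - 82) = 2.
Villager 3: others sum to 76; max(0, 84 - 76) = 8.
Villager 4: others sum to 87; max(0, 84 - 87) = 0.
Villager 5: others sum to 77; max(0, 84 - 77) = 7.
Total collected = 14 + 2 + 8 + 0 + 7 = 31.

31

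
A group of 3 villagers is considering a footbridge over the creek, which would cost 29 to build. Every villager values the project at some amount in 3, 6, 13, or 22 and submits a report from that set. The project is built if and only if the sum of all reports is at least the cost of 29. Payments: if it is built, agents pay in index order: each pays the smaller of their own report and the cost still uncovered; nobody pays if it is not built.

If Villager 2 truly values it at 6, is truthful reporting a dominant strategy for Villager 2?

Consider the case where Villager 1 reports 6 and Villager 3 reports 22.
Truthful report 6: project built, pays 6, utility 6 - 6 = 0.
Report 3 instead: project built, pays 3, utility 6 - 3 = 3.
Since 3 > 0, reporting 3 is strictly better here, so truthful reporting is not dominant.

No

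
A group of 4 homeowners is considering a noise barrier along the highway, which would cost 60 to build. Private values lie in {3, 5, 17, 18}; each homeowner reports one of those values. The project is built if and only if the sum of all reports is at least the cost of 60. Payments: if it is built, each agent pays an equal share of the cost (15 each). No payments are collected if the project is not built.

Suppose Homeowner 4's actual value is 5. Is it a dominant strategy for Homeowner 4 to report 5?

Check each profile of the others' reports and compare truth against every alternative report.
Others report (3, 3, 3): truth gives 0, best alternative gives 0.
Others report (3, 3, 5): truth gives 0, best alternative gives 0.
Others report (3, 3, 17): truth gives 0, best alternative gives 0.
Others report (3, 3, 18): truth gives 0, best alternative gives 0.
Others report (3, 5, 3): truth gives 0, best alternative gives 0.
Others report (3, 5, 5): truth gives 0, best alternative gives 0.
(Remaining 58 profiles checked similarly; truth is weakly best in each.)
In every case the truthful report is at least as good as any alternative, so it is a dominant strategy.

Yes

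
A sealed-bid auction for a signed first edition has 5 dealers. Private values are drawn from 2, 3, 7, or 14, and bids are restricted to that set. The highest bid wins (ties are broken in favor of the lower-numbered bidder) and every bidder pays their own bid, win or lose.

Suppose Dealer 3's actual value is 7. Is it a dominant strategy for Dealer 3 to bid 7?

Consider the case where Dealer 1 bids 2, Dealer 2 bids 2, Dealer 4 bids 2 and Dealer 5 bids 2.
Truthful bid 7: wins, pays 7, utility 7 - 7 = 0.
Bid 3 instead: wins, pays 3, utility 7 - 3 = 4.
Since 4 > 0, bidding 3 is strictly better here, so truthful bidding is not dominant.

No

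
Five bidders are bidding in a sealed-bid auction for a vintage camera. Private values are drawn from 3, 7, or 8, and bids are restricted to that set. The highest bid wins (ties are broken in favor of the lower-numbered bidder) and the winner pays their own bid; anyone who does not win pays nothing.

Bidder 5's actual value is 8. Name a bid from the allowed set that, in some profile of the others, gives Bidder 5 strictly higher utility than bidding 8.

Suppose Bidder 1 bids 3, Bidder 2 bids 3, Bidder 3 bids 3 and Bidder 4 bids 3.
Bid 8: wins, pays 8, utility 8 - 8 = 0.
Bid 7: wins, pays 7, utility 8 - 7 = 1.
So bidding 7 beats truth here (1 > 0).

7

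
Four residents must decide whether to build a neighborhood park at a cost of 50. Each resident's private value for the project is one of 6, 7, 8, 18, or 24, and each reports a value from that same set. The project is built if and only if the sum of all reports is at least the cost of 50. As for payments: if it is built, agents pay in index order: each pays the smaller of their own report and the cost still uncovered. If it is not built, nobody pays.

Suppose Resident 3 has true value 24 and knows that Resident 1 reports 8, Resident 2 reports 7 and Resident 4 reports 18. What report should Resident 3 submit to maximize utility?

Report 6: project not built, utility 0.
Report 7: project not built, utility 0.
Report 8: project not built, utility 0.
Report 18: project built, pays 18, utility 24 - 18 = 6.
Report 24: project built, pays 24, utility 24 - 24 = 0.
The best choice is 18 with utility 6.

18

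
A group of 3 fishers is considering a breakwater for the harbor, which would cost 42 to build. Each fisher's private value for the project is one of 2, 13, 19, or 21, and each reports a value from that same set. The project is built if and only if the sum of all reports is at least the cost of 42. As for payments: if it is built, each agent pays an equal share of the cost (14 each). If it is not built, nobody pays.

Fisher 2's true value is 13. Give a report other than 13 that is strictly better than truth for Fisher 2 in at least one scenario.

2

Suppose Fisher 1 reports 13 and Fisher 3 reports 19.
Report 13: project built, pays 14, utility 13 - 14 = -1.
Report 2: project not built, utility 0.
So reporting 2 beats truth here (0 > -1).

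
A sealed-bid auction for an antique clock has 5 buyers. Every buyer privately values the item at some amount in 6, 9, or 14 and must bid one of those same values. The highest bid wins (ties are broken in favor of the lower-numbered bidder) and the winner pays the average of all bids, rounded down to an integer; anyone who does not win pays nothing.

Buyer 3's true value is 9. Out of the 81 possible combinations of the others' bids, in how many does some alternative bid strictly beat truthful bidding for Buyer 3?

Others bid (6, 9, 6, 6): truth gives 0; bid 14 gives 1 > 0. Violating.
Others bid (6, 9, 6, 9): truth gives 0; bid 14 gives 1 > 0. Violating.
Others bid (6, 9, 9, 6): truth gives 0; bid 14 gives 1 > 0. Violating.
Others bid (9, 6, 6, 6): truth gives 0; bid 14 gives 1 > 0. Violating.
Others bid (6, 6, 6, 6): truth gives 3; no alternative beats it.
Others bid (6, 6, 6, 9): truth gives 2; no alternative beats it.
(Checking all 81 profiles: 7 have a profitable deviation, 74 do not.)

7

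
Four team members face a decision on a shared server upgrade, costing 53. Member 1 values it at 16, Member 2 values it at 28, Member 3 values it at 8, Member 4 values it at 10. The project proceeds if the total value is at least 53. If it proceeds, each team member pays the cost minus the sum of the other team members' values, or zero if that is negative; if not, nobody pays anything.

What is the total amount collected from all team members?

27

Total value 62 ≥ cost 53, so it is built.
Member 1: others sum to 46; max(0, 53 - 46) = 7.
Member 2: others sum to 34; max(0, 53 - 34) = 19.
Member 3: others sum to 54; max(0, 53 - 54) = 0.
Member 4: others sum to 52; max(0, 53 - 52) = 1.
Total collected = 7 + 19 + 0 + 1 = 27.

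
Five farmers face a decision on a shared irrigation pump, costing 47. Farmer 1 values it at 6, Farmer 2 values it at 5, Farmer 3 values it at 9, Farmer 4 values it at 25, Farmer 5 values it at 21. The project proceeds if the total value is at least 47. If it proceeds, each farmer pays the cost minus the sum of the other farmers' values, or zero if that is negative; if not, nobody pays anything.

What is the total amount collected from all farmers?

8

Total value 66 ≥ cost 47, so it is built.
Farmer 1: others sum to 60; max(0, 47 - 60) = 0.
Farmer 2: others sum to 61; max(0, 47 - 61) = 0.
Farmer 3: others sum to 57; max(0, 47 - 57) = 0.
Farmer 4: others sum to 41; max(0, 47 - 41) = 6.
Farmer 5: others sum to 45; max(0, 47 - 45) = 2.
Total collected = 0 + 0 + 0 + 6 + 2 = 8.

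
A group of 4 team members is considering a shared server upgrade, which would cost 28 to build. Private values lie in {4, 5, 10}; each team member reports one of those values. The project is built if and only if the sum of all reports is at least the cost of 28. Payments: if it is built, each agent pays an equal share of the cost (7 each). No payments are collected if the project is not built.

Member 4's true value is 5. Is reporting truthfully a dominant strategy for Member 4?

Yes

Check each profile of the others' reports and compare truth against every alternative report.
Others report (4, 10, 10): truth gives -2, best alternative gives -2.
Others report (5, 10, 10): truth gives -2, best alternative gives -2.
Others report (10, 4, 10): truth gives -2, best alternative gives -2.
Others report (10, 5, 10): truth gives -2, best alternative gives -2.
Others report (10, 10, 4): truth gives -2, best alternative gives -2.
Others report (10, 10, 5): truth gives -2, best alternative gives -2.
(Remaining 21 profiles checked similarly; truth is weakly best in each.)
In every case the truthful report is at least as good as any alternative, so it is a dominant strategy.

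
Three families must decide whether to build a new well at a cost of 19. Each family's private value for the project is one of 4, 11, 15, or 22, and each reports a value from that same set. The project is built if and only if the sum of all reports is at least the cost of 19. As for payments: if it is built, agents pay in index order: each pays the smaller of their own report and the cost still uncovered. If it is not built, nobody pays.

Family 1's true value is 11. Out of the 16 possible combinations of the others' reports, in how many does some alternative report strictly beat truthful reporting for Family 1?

15

Others report (4, 11): truth gives 0; report 4 gives 7 > 0. Violating.
Others report (4, 15): truth gives 0; report 4 gives 7 > 0. Violating.
Others report (4, 22): truth gives 0; report 4 gives 7 > 0. Violating.
Others report (11, 4): truth gives 0; report 4 gives 7 > 0. Violating.
Others report (4, 4): truth gives 0; no alternative beats it.
(Checking all 16 profiles: 15 have a profitable deviation, 1 does not.)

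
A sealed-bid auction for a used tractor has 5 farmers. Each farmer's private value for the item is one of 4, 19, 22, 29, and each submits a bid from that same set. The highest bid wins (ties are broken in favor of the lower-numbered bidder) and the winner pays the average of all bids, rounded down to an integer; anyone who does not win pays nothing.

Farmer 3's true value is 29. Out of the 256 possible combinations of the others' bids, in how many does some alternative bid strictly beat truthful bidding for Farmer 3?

36

Others bid (4, 4, 4, 4): truth gives 20; bid 19 gives 22 > 20. Violating.
Others bid (4, 4, 4, 19): truth gives 17; bid 19 gives 19 > 17. Violating.
Others bid (4, 4, 4, 22): truth gives 17; bid 22 gives 18 > 17. Violating.
Others bid (4, 4, 19, 4): truth gives 17; bid 19 gives 19 > 17. Violating.
Others bid (4, 4, 4, 29): truth gives 15; no alternative beats it.
Others bid (4, 4, 19, 29): truth gives 12; no alternative beats it.
(Checking all 256 profiles: 36 have a profitable deviation, 220 do not.)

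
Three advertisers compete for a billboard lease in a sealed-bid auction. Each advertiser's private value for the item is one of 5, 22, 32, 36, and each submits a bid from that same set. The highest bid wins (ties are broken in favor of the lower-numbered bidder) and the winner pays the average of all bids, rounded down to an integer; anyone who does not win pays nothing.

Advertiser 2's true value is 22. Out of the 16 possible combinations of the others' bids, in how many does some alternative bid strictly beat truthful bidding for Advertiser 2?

1

Others bid (22, 5): truth gives 0; bid 32 gives 3 > 0. Violating.
Others bid (5, 5): truth gives 12; no alternative beats it.
Others bid (5, 22): truth gives 6; no alternative beats it.
(Checking all 16 profiles: 1 has a profitable deviation, 15 do not.)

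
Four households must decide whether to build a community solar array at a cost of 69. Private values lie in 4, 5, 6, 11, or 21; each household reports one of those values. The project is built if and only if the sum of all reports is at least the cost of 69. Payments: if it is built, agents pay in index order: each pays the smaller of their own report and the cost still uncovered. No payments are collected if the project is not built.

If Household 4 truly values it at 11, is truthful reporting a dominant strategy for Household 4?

Check each profile of the others' reports and compare truth against every alternative report.
Others report (21, 21, 21): truth gives 5, best alternative gives 5.
Others report (4, 4, 4): truth gives 0, best alternative gives 0.
Others report (4, 4, 5): truth gives 0, best alternative gives 0.
Others report (4, 4, 6): truth gives 0, best alternative gives 0.
Others report (4, 4, 11): truth gives 0, best alternative gives 0.
Others report (4, 4, 21): truth gives 0, best alternative gives 0.
(Remaining 119 profiles checked similarly; truth is weakly best in each.)
In every case the truthful report is at least as good as any alternative, so it is a dominant strategy.

Yes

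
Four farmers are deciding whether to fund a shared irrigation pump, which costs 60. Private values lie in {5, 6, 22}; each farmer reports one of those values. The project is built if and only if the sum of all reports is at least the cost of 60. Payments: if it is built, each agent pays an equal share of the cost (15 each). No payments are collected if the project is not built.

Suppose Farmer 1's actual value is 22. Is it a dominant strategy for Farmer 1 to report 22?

Check each profile of the others' reports and compare truth against every alternative report.
Others report (5, 22, 22): truth gives 7, best alternative gives 0.
Others report (6, 22, 22): truth gives 7, best alternative gives 0.
Others report (22, 5, 22): truth gives 7, best alternative gives 0.
Others report (22, 6, 22): truth gives 7, best alternative gives 0.
Others report (22, 22, 5): truth gives 7, best alternative gives 0.
Others report (22, 22, 6): truth gives 7, best alternative gives 0.
(Remaining 21 profiles checked similarly; truth is weakly best in each.)
In every case the truthful report is at least as good as any alternative, so it is a dominant strategy.

Yes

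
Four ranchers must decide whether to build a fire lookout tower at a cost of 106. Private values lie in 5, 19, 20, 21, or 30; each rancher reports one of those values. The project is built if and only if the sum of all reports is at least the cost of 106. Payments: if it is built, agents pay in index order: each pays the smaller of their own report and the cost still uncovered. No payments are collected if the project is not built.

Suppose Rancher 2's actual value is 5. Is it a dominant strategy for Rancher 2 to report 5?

Check each profile of the others' reports and compare truth against every alternative report.
Others report (30, 30, 30): truth gives 0, best alternative gives -14.
Others report (5, 5, 5): truth gives 0, best alternative gives 0.
Others report (5, 5, 19): truth gives 0, best alternative gives 0.
Others report (5, 5, 20): truth gives 0, best alternative gives 0.
Others report (5, 5, 21): truth gives 0, best alternative gives 0.
Others report (5, 5, 30): truth gives 0, best alternative gives 0.
(Remaining 119 profiles checked similarly; truth is weakly best in each.)
In every case the truthful report is at least as good as any alternative, so it is a dominant strategy.

Yes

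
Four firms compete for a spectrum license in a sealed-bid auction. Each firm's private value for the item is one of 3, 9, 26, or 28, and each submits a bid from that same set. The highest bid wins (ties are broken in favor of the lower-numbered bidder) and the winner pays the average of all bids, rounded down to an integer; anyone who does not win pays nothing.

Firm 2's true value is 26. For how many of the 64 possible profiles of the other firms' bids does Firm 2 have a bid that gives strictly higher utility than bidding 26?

Others bid (3, 3, 3): truth gives 18; bid 9 gives 22 > 18. Violating.
Others bid (3, 3, 9): truth gives 16; bid 9 gives 20 > 16. Violating.
Others bid (3, 3, 28): truth gives 0; bid 28 gives 11 > 0. Violating.
Others bid (3, 9, 3): truth gives 16; bid 9 gives 20 > 16. Violating.
Others bid (3, 3, 26): truth gives 12; no alternative beats it.
Others bid (3, 9, 26): truth gives 10; no alternative beats it.
(Checking all 64 profiles: 30 have a profitable deviation, 34 do not.)

30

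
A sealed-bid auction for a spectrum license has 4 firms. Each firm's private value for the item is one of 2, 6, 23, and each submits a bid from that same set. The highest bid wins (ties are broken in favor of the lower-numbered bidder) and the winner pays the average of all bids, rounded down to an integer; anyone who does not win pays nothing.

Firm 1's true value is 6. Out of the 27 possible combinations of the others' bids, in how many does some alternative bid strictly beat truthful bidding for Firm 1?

Others bid (2, 2, 2): truth gives 3; bid 2 gives 4 > 3. Violating.
Others bid (2, 2, 6): truth gives 2; no alternative beats it.
Others bid (2, 2, 23): truth gives 0; no alternative beats it.
(Checking all 27 profiles: 1 has a profitable deviation, 26 do not.)

1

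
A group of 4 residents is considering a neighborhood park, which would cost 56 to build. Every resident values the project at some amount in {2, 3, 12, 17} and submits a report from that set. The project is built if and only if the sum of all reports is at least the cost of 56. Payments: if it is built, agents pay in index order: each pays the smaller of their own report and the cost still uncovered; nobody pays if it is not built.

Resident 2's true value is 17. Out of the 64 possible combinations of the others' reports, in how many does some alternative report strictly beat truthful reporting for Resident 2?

Others report (12, 17, 17): truth gives 0; report 12 gives 5 > 0. Violating.
Others report (17, 12, 17): truth gives 0; report 12 gives 5 > 0. Violating.
Others report (17, 17, 12): truth gives 0; report 12 gives 5 > 0. Violating.
Others report (17, 17, 17): truth gives 0; report 12 gives 5 > 0. Violating.
Others report (2, 2, 2): truth gives 0; no alternative beats it.
Others report (2, 2, 3): truth gives 0; no alternative beats it.
(Checking all 64 profiles: 4 have a profitable deviation, 60 do not.)

4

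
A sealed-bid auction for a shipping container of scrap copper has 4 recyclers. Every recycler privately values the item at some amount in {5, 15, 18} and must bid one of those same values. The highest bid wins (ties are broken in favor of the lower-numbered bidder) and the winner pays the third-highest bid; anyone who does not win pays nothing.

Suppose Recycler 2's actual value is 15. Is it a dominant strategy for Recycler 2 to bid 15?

Consider the case where Recycler 1 bids 5, Recycler 3 bids 5 and Recycler 4 bids 18.
Truthful bid 15: loses, pays 0, utility 0.
Bid 18 instead: wins, pays 5, utility 15 - 5 = 10.
Since 10 > 0, bidding 18 is strictly better here, so truthful bidding is not dominant.

No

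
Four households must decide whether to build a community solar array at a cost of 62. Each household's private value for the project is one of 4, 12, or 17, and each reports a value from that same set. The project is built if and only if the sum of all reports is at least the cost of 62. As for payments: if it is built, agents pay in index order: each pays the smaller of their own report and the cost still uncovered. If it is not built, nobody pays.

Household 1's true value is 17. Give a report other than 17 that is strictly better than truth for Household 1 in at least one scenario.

12

Suppose Household 2 reports 17, Household 3 reports 17 and Household 4 reports 17.
Report 17: project built, pays 17, utility 17 - 17 = 0.
Report 12: project built, pays 12, utility 17 - 12 = 5.
So reporting 12 beats truth here (5 > 0).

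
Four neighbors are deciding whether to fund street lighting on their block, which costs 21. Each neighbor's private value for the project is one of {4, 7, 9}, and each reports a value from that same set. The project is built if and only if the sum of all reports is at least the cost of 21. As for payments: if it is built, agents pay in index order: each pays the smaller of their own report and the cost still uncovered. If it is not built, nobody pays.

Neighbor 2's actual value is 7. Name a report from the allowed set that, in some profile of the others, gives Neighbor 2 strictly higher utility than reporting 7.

Suppose Neighbor 1 reports 4, Neighbor 3 reports 4 and Neighbor 4 reports 9.
Report 7: project built, pays 7, utility 7 - 7 = 0.
Report 4: project built, pays 4, utility 7 - 4 = 3.
So reporting 4 beats truth here (3 > 0).

4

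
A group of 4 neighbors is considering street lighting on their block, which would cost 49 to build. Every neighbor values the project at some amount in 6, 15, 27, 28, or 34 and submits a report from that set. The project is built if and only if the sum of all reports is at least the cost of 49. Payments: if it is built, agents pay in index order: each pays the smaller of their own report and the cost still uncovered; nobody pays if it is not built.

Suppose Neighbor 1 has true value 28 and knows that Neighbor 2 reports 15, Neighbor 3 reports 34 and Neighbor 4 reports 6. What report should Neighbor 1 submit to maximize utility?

Report 6: project built, pays 6, utility 28 - 6 = 22.
Report 15: project built, pays 15, utility 28 - 15 = 13.
Report 27: project built, pays 27, utility 28 - 27 = 1.
Report 28: project built, pays 28, utility 28 - 28 = 0.
Report 34: project built, pays 34, utility 28 - 34 = -6.
The best choice is 6 with utility 22.

6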